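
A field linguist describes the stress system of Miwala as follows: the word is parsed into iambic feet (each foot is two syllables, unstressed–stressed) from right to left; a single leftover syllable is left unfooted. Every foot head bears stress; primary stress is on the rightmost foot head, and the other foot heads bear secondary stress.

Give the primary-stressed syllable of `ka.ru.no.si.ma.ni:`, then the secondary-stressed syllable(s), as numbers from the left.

primary 6, secondary 2, 4

Parse right to left into iambic (σˈσ) feet: (ka.ˈru) (no.ˈsi) (ma.ˈni:).
Foot heads (stressed positions): 2, 4, 6.
End Rule Rightmost: primary stress on the rightmost head = syllable 6.
Secondary stress on 2, 4: ka.ˌru.no.ˌsi.ma.ˈni:.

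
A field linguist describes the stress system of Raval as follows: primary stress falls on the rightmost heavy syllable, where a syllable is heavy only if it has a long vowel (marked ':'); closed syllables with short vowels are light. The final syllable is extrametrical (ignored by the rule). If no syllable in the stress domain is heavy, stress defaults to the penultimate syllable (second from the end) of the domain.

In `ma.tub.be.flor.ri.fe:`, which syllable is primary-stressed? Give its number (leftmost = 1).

4

The final syllable (6, fe:) is extrametrical; the stress domain is syllables 1–5.
Weights: 1 ma L, 2 tub L, 3 be L, 4 flor L, 5 ri L.
No heavy syllable in the domain; default to the penultimate syllable (second from the end) of the domain = syllable 4.
Primary stress: syllable 4 → ma.tub.be.ˈflor.ri.fe:.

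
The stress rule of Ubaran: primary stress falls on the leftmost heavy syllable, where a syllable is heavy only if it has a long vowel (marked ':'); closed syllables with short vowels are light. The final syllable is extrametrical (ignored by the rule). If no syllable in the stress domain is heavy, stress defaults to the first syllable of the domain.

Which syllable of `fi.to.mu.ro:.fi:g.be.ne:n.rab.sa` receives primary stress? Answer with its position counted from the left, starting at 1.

The final syllable (9, sa) is extrametrical; the stress domain is syllables 1–8.
Weights: 1 fi L, 2 to L, 3 mu L, 4 ro: H, 5 fi:g H, 6 be L, 7 ne:n H, 8 rab L.
Heavy syllables in the domain: 4, 5, 7. The leftmost is syllable 4 (ro:).
Primary stress: syllable 4 → fi.to.mu.ˈro:.fi:g.be.ne:n.rab.sa.

4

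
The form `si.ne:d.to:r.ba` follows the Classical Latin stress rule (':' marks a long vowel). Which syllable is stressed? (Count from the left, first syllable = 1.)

Classical Latin: stress the penult if heavy (long vowel or closed), else the antepenult.
Weights: 2 ne:d H, 3 to:r H, 4 ba L.
The penult (syllable 3, to:r) is heavy, so it takes stress.
Stress on syllable 3: si.ne:d.ˈto:r.ba.

3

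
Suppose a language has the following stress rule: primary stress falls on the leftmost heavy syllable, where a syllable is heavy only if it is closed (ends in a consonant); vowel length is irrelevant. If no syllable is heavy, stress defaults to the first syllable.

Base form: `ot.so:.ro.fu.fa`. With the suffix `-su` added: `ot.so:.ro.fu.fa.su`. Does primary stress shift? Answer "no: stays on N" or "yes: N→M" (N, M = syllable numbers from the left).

Base `ot.so:.ro.fu.fa` (5 syllables):
  Weights: 1 ot H, 2 so: L, 3 ro L, 4 fu L, 5 fa L.
  Heavy syllables in the domain: 1. The leftmost is syllable 1 (ot).
  → primary stress on syllable 1.
Suffixed `ot.so:.ro.fu.fa.su` (6 syllables):
  Weights: 1 ot H, 2 so: L, 3 ro L, 4 fu L, 5 fa L, 6 su L.
  Heavy syllables in the domain: 1. The leftmost is syllable 1 (ot).
  → primary stress on syllable 1.

no: stays on 1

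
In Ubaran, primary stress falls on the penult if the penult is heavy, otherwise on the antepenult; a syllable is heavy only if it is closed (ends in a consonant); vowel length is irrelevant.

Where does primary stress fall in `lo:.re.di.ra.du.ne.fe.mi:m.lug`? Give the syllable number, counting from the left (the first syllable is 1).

Weights: 7 fe L, 8 mi:m H, 9 lug H.
The penult (syllable 8, mi:m) is heavy, so it takes stress.
Primary stress: syllable 8 → lo:.re.di.ra.du.ne.fe.ˈmi:m.lug.

8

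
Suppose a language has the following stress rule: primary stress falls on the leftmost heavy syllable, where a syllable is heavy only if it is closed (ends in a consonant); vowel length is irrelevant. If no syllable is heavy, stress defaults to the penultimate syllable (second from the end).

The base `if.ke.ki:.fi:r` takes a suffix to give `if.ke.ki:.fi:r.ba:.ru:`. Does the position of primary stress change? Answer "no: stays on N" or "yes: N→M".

Base `if.ke.ki:.fi:r` (4 syllables):
  Weights: 1 if H, 2 ke L, 3 ki: L, 4 fi:r H.
  Heavy syllables in the domain: 1, 4. The leftmost is syllable 1 (if).
  → primary stress on syllable 1.
Suffixed `if.ke.ki:.fi:r.ba:.ru:` (6 syllables):
  Weights: 1 if H, 2 ke L, 3 ki: L, 4 fi:r H, 5 ba: L, 6 ru: L.
  Heavy syllables in the domain: 1, 4. The leftmost is syllable 1 (if).
  → primary stress on syllable 1.

no: stays on 1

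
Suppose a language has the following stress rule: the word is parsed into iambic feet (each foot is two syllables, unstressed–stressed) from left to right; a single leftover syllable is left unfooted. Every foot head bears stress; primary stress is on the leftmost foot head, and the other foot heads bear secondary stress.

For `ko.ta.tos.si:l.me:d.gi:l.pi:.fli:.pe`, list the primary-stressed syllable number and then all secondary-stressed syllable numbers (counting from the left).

Parse left to right into iambic (σˈσ) feet: (ko.ˈta) (tos.ˈsi:l) (me:d.ˈgi:l) (pi:.ˈfli:) pe. Syllable 9 is left unfooted.
Foot heads (stressed positions): 2, 4, 6, 8.
End Rule Leftmost: primary stress on the leftmost head = syllable 2.
Secondary stress on 4, 6, 8: ko.ˈta.tos.ˌsi:l.me:d.ˌgi:l.pi:.ˌfli:.pe.

primary 2, secondary 4, 6, 8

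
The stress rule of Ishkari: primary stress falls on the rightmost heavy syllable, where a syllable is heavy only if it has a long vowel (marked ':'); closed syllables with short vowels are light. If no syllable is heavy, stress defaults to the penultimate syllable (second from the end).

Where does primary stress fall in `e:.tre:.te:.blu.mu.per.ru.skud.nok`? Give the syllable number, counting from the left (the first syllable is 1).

3

Weights: 1 e: H, 2 tre: H, 3 te: H, 4 blu L, 5 mu L, 6 per L, 7 ru L, 8 skud L, 9 nok L.
Heavy syllables in the domain: 1, 2, 3. The rightmost is syllable 3 (te:).
Primary stress: syllable 3 → e:.tre:.ˈte:.blu.mu.per.ru.skud.nok.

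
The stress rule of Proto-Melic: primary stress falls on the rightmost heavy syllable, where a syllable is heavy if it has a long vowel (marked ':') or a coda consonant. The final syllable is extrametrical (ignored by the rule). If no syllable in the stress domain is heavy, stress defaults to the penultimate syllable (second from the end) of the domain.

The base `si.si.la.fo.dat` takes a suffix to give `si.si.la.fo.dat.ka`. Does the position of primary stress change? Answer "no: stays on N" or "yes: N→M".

yes: 3→5

Base `si.si.la.fo.dat` (5 syllables):
  The final syllable (5, dat) is extrametrical; the stress domain is syllables 1–4.
  Weights: 1 si L, 2 si L, 3 la L, 4 fo L.
  No heavy syllable in the domain; default to the penultimate syllable (second from the end) of the domain = syllable 3.
  → primary stress on syllable 3.
Suffixed `si.si.la.fo.dat.ka` (6 syllables):
  The final syllable (6, ka) is extrametrical; the stress domain is syllables 1–5.
  Weights: 1 si L, 2 si L, 3 la L, 4 fo L, 5 dat H.
  Heavy syllables in the domain: 5. The rightmost is syllable 5 (dat).
  → primary stress on syllable 5.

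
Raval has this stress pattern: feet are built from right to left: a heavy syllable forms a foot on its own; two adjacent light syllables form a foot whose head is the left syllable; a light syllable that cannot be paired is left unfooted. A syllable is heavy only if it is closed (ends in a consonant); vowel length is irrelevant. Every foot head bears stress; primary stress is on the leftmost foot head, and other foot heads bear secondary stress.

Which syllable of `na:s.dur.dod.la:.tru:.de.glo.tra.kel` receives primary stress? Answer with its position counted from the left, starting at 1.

Weights: 1 na:s H, 2 dur H, 3 dod H, 4 la: L, 5 tru: L, 6 de L, 7 glo L, 8 tra L, 9 kel H.
Parse right to left (heavy = foot alone; LL = one foot; stranded L unfooted): (ˈna:s) (ˈdur) (ˈdod) la: (ˈtru:.de) (ˈglo.tra) (ˈkel).
Foot heads: 1, 2, 3, 5, 7, 9.
Primary stress on the leftmost head = syllable 1.
Primary stress: syllable 1 → ˈna:s.dur.dod.la:.tru:.de.glo.tra.kel.

1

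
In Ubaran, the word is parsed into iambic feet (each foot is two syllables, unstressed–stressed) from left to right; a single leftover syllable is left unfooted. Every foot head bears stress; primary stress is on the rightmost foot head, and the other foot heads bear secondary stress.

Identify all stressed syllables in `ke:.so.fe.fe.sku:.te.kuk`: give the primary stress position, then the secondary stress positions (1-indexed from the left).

Parse left to right into iambic (σˈσ) feet: (ke:.ˈso) (fe.ˈfe) (sku:.ˈte) kuk. Syllable 7 is left unfooted.
Foot heads (stressed positions): 2, 4, 6.
End Rule Rightmost: primary stress on the rightmost head = syllable 6.
Secondary stress on 2, 4: ke:.ˌso.fe.ˌfe.sku:.ˈte.kuk.

primary 6, secondary 2, 4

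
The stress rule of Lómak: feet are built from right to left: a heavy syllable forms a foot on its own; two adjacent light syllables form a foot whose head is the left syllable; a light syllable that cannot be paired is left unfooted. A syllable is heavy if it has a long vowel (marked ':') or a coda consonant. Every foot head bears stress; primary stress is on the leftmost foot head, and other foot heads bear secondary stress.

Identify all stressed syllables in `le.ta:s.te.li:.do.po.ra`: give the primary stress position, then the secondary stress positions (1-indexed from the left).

primary 2, secondary 4, 6

Weights: 1 le L, 2 ta:s H, 3 te L, 4 li: H, 5 do L, 6 po L, 7 ra L.
Parse right to left (heavy = foot alone; LL = one foot; stranded L unfooted): le (ˈta:s) te (ˈli:) do (ˈpo.ra).
Foot heads: 2, 4, 6.
Primary stress on the leftmost head = syllable 2.
Secondary stress on 4, 6: le.ˈta:s.te.ˌli:.do.ˌpo.ra.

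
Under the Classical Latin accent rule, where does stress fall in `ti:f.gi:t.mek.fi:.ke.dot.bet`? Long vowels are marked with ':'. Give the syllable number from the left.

6

Classical Latin: stress the penult if heavy (long vowel or closed), else the antepenult.
Weights: 5 ke L, 6 dot H, 7 bet H.
The penult (syllable 6, dot) is heavy, so it takes stress.
Stress on syllable 6: ti:f.gi:t.mek.fi:.ke.ˈdot.bet.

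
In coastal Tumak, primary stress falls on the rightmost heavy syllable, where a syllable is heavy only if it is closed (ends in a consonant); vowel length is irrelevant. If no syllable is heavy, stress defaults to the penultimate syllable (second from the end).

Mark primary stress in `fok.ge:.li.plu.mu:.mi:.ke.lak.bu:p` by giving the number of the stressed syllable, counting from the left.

9

Weights: 1 fok H, 2 ge: L, 3 li L, 4 plu L, 5 mu: L, 6 mi: L, 7 ke L, 8 lak H, 9 bu:p H.
Heavy syllables in the domain: 1, 8, 9. The rightmost is syllable 9 (bu:p).
Primary stress: syllable 9 → fok.ge:.li.plu.mu:.mi:.ke.lak.ˈbu:p.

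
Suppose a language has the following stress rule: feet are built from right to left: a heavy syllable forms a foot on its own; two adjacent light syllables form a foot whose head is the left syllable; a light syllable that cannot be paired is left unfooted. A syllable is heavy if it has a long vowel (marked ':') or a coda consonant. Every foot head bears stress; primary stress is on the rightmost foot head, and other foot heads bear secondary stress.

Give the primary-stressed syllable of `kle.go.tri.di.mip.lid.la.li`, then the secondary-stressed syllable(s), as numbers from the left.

Weights: 1 kle L, 2 go L, 3 tri L, 4 di L, 5 mip H, 6 lid H, 7 la L, 8 li L.
Parse right to left (heavy = foot alone; LL = one foot; stranded L unfooted): (ˈkle.go) (ˈtri.di) (ˈmip) (ˈlid) (ˈla.li).
Foot heads: 1, 3, 5, 6, 7.
Primary stress on the rightmost head = syllable 7.
Secondary stress on 1, 3, 5, 6: ˌkle.go.ˌtri.di.ˌmip.ˌlid.ˈla.li.

primary 7, secondary 1, 3, 5, 6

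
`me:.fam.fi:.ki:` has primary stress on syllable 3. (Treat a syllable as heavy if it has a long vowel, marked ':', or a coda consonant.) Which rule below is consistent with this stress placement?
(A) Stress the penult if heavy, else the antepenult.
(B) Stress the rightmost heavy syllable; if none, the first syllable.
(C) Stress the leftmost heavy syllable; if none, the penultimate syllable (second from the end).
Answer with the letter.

Rule A → syllable 3 ✓.
Rule B → syllable 4 (observed: 3).
Rule C → syllable 1 (observed: 3).

A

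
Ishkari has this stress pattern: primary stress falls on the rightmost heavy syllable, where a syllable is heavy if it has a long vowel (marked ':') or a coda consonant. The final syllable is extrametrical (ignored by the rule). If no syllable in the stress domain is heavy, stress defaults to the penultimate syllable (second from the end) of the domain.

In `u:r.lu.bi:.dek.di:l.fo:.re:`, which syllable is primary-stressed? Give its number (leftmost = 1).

6

The final syllable (7, re:) is extrametrical; the stress domain is syllables 1–6.
Weights: 1 u:r H, 2 lu L, 3 bi: H, 4 dek H, 5 di:l H, 6 fo: H.
Heavy syllables in the domain: 1, 3, 4, 5, 6. The rightmost is syllable 6 (fo:).
Primary stress: syllable 6 → u:r.lu.bi:.dek.di:l.ˈfo:.re:.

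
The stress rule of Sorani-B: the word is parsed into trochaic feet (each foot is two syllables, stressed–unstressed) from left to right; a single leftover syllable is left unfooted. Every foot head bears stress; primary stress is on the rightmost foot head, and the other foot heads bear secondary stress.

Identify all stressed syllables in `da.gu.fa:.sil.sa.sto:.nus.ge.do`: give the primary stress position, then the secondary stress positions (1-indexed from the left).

Parse left to right into trochaic (ˈσσ) feet: (ˈda.gu) (ˈfa:.sil) (ˈsa.sto:) (ˈnus.ge) do. Syllable 9 is left unfooted.
Foot heads (stressed positions): 1, 3, 5, 7.
End Rule Rightmost: primary stress on the rightmost head = syllable 7.
Secondary stress on 1, 3, 5: ˌda.gu.ˌfa:.sil.ˌsa.sto:.ˈnus.ge.do.

primary 7, secondary 1, 3, 5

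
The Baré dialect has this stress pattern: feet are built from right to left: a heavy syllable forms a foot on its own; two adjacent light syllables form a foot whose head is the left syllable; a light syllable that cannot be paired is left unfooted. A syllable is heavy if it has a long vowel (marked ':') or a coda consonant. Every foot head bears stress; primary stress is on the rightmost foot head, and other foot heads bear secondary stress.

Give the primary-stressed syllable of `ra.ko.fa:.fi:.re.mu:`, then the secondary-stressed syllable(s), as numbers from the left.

primary 6, secondary 1, 3, 4

Weights: 1 ra L, 2 ko L, 3 fa: H, 4 fi: H, 5 re L, 6 mu: H.
Parse right to left (heavy = foot alone; LL = one foot; stranded L unfooted): (ˈra.ko) (ˈfa:) (ˈfi:) re (ˈmu:).
Foot heads: 1, 3, 4, 6.
Primary stress on the rightmost head = syllable 6.
Secondary stress on 1, 3, 4: ˌra.ko.ˌfa:.ˌfi:.re.ˈmu:.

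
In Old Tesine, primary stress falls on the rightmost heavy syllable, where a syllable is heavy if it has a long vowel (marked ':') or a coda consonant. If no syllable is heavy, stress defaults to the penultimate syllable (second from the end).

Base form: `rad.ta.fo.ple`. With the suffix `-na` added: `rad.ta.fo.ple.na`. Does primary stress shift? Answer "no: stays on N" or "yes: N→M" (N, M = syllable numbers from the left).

Base `rad.ta.fo.ple` (4 syllables):
  Weights: 1 rad H, 2 ta L, 3 fo L, 4 ple L.
  Heavy syllables in the domain: 1. The rightmost is syllable 1 (rad).
  → primary stress on syllable 1.
Suffixed `rad.ta.fo.ple.na` (5 syllables):
  Weights: 1 rad H, 2 ta L, 3 fo L, 4 ple L, 5 na L.
  Heavy syllables in the domain: 1. The rightmost is syllable 1 (rad).
  → primary stress on syllable 1.

no: stays on 1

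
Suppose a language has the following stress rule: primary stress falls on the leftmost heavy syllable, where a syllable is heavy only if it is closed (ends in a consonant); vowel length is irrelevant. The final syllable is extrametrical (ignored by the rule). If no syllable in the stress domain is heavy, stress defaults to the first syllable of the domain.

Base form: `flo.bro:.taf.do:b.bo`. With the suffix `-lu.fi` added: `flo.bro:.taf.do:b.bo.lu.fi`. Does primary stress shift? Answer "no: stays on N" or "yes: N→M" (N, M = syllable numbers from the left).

no: stays on 3

Base `flo.bro:.taf.do:b.bo` (5 syllables):
  The final syllable (5, bo) is extrametrical; the stress domain is syllables 1–4.
  Weights: 1 flo L, 2 bro: L, 3 taf H, 4 do:b H.
  Heavy syllables in the domain: 3, 4. The leftmost is syllable 3 (taf).
  → primary stress on syllable 3.
Suffixed `flo.bro:.taf.do:b.bo.lu.fi` (7 syllables):
  The final syllable (7, fi) is extrametrical; the stress domain is syllables 1–6.
  Weights: 1 flo L, 2 bro: L, 3 taf H, 4 do:b H, 5 bo L, 6 lu L.
  Heavy syllables in the domain: 3, 4. The leftmost is syllable 3 (taf).
  → primary stress on syllable 3.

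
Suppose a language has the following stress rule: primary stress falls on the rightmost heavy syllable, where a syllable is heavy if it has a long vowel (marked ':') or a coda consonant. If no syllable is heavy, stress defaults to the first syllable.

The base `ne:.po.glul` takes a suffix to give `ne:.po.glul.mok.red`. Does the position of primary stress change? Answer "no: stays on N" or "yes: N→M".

yes: 3→5

Base `ne:.po.glul` (3 syllables):
  Weights: 1 ne: H, 2 po L, 3 glul H.
  Heavy syllables in the domain: 1, 3. The rightmost is syllable 3 (glul).
  → primary stress on syllable 3.
Suffixed `ne:.po.glul.mok.red` (5 syllables):
  Weights: 1 ne: H, 2 po L, 3 glul H, 4 mok H, 5 red H.
  Heavy syllables in the domain: 1, 3, 4, 5. The rightmost is syllable 5 (red).
  → primary stress on syllable 5.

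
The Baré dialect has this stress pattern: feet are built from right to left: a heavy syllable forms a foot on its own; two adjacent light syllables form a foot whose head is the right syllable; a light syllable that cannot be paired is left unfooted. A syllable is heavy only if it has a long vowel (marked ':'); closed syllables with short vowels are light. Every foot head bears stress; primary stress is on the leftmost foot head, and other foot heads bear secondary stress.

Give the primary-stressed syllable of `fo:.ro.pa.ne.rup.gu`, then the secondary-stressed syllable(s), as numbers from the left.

primary 1, secondary 4, 6

Weights: 1 fo: H, 2 ro L, 3 pa L, 4 ne L, 5 rup L, 6 gu L.
Parse right to left (heavy = foot alone; LL = one foot; stranded L unfooted): (ˈfo:) ro (pa.ˈne) (rup.ˈgu).
Foot heads: 1, 4, 6.
Primary stress on the leftmost head = syllable 1.
Secondary stress on 4, 6: ˈfo:.ro.pa.ˌne.rup.ˌgu.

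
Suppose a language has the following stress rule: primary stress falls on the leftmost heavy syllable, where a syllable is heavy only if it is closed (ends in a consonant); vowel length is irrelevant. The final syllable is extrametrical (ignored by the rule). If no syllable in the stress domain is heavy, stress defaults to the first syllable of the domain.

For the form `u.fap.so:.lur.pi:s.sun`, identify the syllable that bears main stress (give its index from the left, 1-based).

2

The final syllable (6, sun) is extrametrical; the stress domain is syllables 1–5.
Weights: 1 u L, 2 fap H, 3 so: L, 4 lur H, 5 pi:s H.
Heavy syllables in the domain: 2, 4, 5. The leftmost is syllable 2 (fap).
Primary stress: syllable 2 → u.ˈfap.so:.lur.pi:s.sun.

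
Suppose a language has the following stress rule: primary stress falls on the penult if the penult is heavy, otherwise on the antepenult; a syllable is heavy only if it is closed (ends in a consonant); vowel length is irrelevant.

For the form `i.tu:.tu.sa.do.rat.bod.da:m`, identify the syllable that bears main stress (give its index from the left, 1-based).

Weights: 6 rat H, 7 bod H, 8 da:m H.
The penult (syllable 7, bod) is heavy, so it takes stress.
Primary stress: syllable 7 → i.tu:.tu.sa.do.rat.ˈbod.da:m.

7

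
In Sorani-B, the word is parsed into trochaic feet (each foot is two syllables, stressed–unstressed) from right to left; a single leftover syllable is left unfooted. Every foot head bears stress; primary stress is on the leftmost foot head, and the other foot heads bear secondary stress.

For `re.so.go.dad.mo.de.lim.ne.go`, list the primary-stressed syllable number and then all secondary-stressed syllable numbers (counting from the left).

primary 2, secondary 4, 6, 8

Parse right to left into trochaic (ˈσσ) feet: re (ˈso.go) (ˈdad.mo) (ˈde.lim) (ˈne.go). Syllable 1 is left unfooted.
Foot heads (stressed positions): 2, 4, 6, 8.
End Rule Leftmost: primary stress on the leftmost head = syllable 2.
Secondary stress on 4, 6, 8: re.ˈso.go.ˌdad.mo.ˌde.lim.ˌne.go.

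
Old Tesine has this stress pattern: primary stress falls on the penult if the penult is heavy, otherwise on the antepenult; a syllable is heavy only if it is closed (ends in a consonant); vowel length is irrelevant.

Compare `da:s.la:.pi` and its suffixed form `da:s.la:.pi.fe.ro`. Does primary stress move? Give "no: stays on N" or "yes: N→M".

yes: 1→3

Base `da:s.la:.pi` (3 syllables):
  Weights: 1 da:s H, 2 la: L, 3 pi L.
  The penult (syllable 2, la:) is light, so stress falls on the antepenult (syllable 1, da:s).
  → primary stress on syllable 1.
Suffixed `da:s.la:.pi.fe.ro` (5 syllables):
  Weights: 3 pi L, 4 fe L, 5 ro L.
  The penult (syllable 4, fe) is light, so stress falls on the antepenult (syllable 3, pi).
  → primary stress on syllable 3.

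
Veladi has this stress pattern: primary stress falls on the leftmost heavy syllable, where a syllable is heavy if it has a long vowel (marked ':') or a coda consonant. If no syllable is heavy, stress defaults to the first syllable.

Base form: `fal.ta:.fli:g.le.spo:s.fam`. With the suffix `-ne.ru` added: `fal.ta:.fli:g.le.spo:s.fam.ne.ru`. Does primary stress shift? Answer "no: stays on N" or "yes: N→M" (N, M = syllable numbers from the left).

no: stays on 1

Base `fal.ta:.fli:g.le.spo:s.fam` (6 syllables):
  Weights: 1 fal H, 2 ta: H, 3 fli:g H, 4 le L, 5 spo:s H, 6 fam H.
  Heavy syllables in the domain: 1, 2, 3, 5, 6. The leftmost is syllable 1 (fal).
  → primary stress on syllable 1.
Suffixed `fal.ta:.fli:g.le.spo:s.fam.ne.ru` (8 syllables):
  Weights: 1 fal H, 2 ta: H, 3 fli:g H, 4 le L, 5 spo:s H, 6 fam H, 7 ne L, 8 ru L.
  Heavy syllables in the domain: 1, 2, 3, 5, 6. The leftmost is syllable 1 (fal).
  → primary stress on syllable 1.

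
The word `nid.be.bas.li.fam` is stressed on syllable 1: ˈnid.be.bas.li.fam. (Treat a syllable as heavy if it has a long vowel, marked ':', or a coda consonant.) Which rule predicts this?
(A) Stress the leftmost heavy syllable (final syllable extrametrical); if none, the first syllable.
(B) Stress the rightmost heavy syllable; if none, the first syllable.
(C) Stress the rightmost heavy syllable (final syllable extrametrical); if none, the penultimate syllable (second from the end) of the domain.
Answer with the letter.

Rule A → syllable 1 ✓.
Rule B → syllable 5 (observed: 1).
Rule C → syllable 3 (observed: 1).

A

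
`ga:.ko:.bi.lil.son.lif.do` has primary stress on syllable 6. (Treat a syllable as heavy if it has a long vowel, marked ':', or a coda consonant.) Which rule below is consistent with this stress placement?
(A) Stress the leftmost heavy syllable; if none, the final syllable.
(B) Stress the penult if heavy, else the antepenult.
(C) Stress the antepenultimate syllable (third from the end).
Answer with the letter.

Rule A → syllable 1 (observed: 6).
Rule B → syllable 6 ✓.
Rule C → syllable 5 (observed: 6).

B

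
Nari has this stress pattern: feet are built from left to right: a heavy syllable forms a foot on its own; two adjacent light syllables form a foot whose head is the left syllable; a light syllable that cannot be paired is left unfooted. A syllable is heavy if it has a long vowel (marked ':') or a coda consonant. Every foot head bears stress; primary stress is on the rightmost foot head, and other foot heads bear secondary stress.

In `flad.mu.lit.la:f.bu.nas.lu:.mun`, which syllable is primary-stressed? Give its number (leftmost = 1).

8

Weights: 1 flad H, 2 mu L, 3 lit H, 4 la:f H, 5 bu L, 6 nas H, 7 lu: H, 8 mun H.
Parse left to right (heavy = foot alone; LL = one foot; stranded L unfooted): (ˈflad) mu (ˈlit) (ˈla:f) bu (ˈnas) (ˈlu:) (ˈmun).
Foot heads: 1, 3, 4, 6, 7, 8.
Primary stress on the rightmost head = syllable 8.
Primary stress: syllable 8 → flad.mu.lit.la:f.bu.nas.lu:.ˈmun.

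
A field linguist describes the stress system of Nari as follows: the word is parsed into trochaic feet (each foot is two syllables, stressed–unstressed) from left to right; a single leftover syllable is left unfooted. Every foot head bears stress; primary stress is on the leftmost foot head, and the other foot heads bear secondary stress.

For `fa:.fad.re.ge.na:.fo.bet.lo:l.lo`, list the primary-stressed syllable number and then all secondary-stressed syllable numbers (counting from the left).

Parse left to right into trochaic (ˈσσ) feet: (ˈfa:.fad) (ˈre.ge) (ˈna:.fo) (ˈbet.lo:l) lo. Syllable 9 is left unfooted.
Foot heads (stressed positions): 1, 3, 5, 7.
End Rule Leftmost: primary stress on the leftmost head = syllable 1.
Secondary stress on 3, 5, 7: ˈfa:.fad.ˌre.ge.ˌna:.fo.ˌbet.lo:l.lo.

primary 1, secondary 3, 5, 7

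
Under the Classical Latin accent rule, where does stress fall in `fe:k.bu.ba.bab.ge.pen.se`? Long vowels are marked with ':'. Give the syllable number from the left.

6

Classical Latin: stress the penult if heavy (long vowel or closed), else the antepenult.
Weights: 5 ge L, 6 pen H, 7 se L.
The penult (syllable 6, pen) is heavy, so it takes stress.
Stress on syllable 6: fe:k.bu.ba.bab.ge.ˈpen.se.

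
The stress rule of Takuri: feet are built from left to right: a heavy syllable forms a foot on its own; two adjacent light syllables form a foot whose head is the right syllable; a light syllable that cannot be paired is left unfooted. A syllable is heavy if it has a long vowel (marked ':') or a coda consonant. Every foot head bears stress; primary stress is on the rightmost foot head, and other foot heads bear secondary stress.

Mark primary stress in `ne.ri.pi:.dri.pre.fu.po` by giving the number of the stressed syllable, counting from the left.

7

Weights: 1 ne L, 2 ri L, 3 pi: H, 4 dri L, 5 pre L, 6 fu L, 7 po L.
Parse left to right (heavy = foot alone; LL = one foot; stranded L unfooted): (ne.ˈri) (ˈpi:) (dri.ˈpre) (fu.ˈpo).
Foot heads: 2, 3, 5, 7.
Primary stress on the rightmost head = syllable 7.
Primary stress: syllable 7 → ne.ri.pi:.dri.pre.fu.ˈpo.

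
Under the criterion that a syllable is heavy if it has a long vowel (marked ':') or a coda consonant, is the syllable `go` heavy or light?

`go`: short vowel, open (no coda). Short vowel, open → light.

light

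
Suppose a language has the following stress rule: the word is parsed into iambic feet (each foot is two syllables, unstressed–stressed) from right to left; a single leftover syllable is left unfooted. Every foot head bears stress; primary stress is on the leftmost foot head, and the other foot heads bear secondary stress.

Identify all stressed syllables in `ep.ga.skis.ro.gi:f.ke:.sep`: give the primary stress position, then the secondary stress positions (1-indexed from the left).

Parse right to left into iambic (σˈσ) feet: ep (ga.ˈskis) (ro.ˈgi:f) (ke:.ˈsep). Syllable 1 is left unfooted.
Foot heads (stressed positions): 3, 5, 7.
End Rule Leftmost: primary stress on the leftmost head = syllable 3.
Secondary stress on 5, 7: ep.ga.ˈskis.ro.ˌgi:f.ke:.ˌsep.

primary 3, secondary 5, 7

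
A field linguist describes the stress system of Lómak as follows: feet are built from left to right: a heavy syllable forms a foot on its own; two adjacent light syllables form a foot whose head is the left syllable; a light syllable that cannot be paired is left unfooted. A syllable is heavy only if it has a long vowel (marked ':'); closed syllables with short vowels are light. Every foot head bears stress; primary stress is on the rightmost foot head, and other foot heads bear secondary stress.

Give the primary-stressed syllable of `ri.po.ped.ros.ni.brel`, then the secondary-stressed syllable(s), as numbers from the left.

Weights: 1 ri L, 2 po L, 3 ped L, 4 ros L, 5 ni L, 6 brel L.
Parse left to right (heavy = foot alone; LL = one foot; stranded L unfooted): (ˈri.po) (ˈped.ros) (ˈni.brel).
Foot heads: 1, 3, 5.
Primary stress on the rightmost head = syllable 5.
Secondary stress on 1, 3: ˌri.po.ˌped.ros.ˈni.brel.

primary 5, secondary 1, 3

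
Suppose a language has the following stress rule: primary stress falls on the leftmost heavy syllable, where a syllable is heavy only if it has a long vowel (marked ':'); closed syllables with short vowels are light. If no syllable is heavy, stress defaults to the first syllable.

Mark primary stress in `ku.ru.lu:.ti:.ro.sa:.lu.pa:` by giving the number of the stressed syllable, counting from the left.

Weights: 1 ku L, 2 ru L, 3 lu: H, 4 ti: H, 5 ro L, 6 sa: H, 7 lu L, 8 pa: H.
Heavy syllables in the domain: 3, 4, 6, 8. The leftmost is syllable 3 (lu:).
Primary stress: syllable 3 → ku.ru.ˈlu:.ti:.ro.sa:.lu.pa:.

3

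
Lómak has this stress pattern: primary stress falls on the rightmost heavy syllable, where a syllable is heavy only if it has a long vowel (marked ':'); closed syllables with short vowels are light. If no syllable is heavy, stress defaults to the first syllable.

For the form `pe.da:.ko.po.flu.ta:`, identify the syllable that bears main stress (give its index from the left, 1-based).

6

Weights: 1 pe L, 2 da: H, 3 ko L, 4 po L, 5 flu L, 6 ta: H.
Heavy syllables in the domain: 2, 6. The rightmost is syllable 6 (ta:).
Primary stress: syllable 6 → pe.da:.ko.po.flu.ˈta:.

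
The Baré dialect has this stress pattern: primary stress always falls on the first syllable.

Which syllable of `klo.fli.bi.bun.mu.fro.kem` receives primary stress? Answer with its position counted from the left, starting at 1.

The word has 7 syllables; the first syllable is syllable 1 (klo).
Primary stress: syllable 1 → ˈklo.fli.bi.bun.mu.fro.kem.

1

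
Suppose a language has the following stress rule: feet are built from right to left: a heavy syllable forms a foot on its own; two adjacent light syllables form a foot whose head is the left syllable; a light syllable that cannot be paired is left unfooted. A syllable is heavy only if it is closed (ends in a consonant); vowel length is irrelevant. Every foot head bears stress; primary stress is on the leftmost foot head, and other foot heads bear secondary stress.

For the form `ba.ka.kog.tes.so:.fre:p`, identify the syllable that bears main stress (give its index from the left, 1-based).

Weights: 1 ba L, 2 ka L, 3 kog H, 4 tes H, 5 so: L, 6 fre:p H.
Parse right to left (heavy = foot alone; LL = one foot; stranded L unfooted): (ˈba.ka) (ˈkog) (ˈtes) so: (ˈfre:p).
Foot heads: 1, 3, 4, 6.
Primary stress on the leftmost head = syllable 1.
Primary stress: syllable 1 → ˈba.ka.kog.tes.so:.fre:p.

1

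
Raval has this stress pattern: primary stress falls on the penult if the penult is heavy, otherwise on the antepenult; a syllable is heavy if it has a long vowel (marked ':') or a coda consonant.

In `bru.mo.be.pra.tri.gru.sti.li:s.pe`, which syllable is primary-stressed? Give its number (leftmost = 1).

8

Weights: 7 sti L, 8 li:s H, 9 pe L.
The penult (syllable 8, li:s) is heavy, so it takes stress.
Primary stress: syllable 8 → bru.mo.be.pra.tri.gru.sti.ˈli:s.pe.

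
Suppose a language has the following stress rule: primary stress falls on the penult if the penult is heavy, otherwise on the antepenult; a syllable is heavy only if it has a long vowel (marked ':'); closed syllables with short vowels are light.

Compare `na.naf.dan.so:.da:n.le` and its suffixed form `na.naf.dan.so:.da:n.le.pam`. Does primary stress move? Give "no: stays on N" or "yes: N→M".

Base `na.naf.dan.so:.da:n.le` (6 syllables):
  Weights: 4 so: H, 5 da:n H, 6 le L.
  The penult (syllable 5, da:n) is heavy, so it takes stress.
  → primary stress on syllable 5.
Suffixed `na.naf.dan.so:.da:n.le.pam` (7 syllables):
  Weights: 5 da:n H, 6 le L, 7 pam L.
  The penult (syllable 6, le) is light, so stress falls on the antepenult (syllable 5, da:n).
  → primary stress on syllable 5.

no: stays on 5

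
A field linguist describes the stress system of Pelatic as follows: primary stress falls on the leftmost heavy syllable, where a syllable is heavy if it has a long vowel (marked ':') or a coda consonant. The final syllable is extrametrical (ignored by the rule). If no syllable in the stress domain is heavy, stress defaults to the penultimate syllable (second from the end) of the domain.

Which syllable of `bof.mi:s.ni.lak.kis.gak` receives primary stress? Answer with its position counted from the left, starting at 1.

1

The final syllable (6, gak) is extrametrical; the stress domain is syllables 1–5.
Weights: 1 bof H, 2 mi:s H, 3 ni L, 4 lak H, 5 kis H.
Heavy syllables in the domain: 1, 2, 4, 5. The leftmost is syllable 1 (bof).
Primary stress: syllable 1 → ˈbof.mi:s.ni.lak.kis.gak.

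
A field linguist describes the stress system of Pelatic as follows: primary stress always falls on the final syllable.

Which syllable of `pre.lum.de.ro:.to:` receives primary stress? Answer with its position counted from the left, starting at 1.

The word has 5 syllables; the final syllable is syllable 5 (to:).
Primary stress: syllable 5 → pre.lum.de.ro:.ˈto:.

5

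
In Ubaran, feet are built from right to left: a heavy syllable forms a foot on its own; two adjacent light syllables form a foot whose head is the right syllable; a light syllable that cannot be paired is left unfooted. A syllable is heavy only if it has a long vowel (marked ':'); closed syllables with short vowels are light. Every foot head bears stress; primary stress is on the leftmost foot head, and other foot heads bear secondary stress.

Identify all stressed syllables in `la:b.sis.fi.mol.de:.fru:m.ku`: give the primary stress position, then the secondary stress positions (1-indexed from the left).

Weights: 1 la:b H, 2 sis L, 3 fi L, 4 mol L, 5 de: H, 6 fru:m H, 7 ku L.
Parse right to left (heavy = foot alone; LL = one foot; stranded L unfooted): (ˈla:b) sis (fi.ˈmol) (ˈde:) (ˈfru:m) ku.
Foot heads: 1, 4, 5, 6.
Primary stress on the leftmost head = syllable 1.
Secondary stress on 4, 5, 6: ˈla:b.sis.fi.ˌmol.ˌde:.ˌfru:m.ku.

primary 1, secondary 4, 5, 6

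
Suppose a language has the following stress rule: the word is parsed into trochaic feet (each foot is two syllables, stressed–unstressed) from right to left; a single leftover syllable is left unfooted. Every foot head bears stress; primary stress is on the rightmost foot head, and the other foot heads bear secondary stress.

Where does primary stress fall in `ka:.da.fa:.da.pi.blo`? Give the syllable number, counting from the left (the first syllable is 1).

Parse right to left into trochaic (ˈσσ) feet: (ˈka:.da) (ˈfa:.da) (ˈpi.blo).
Foot heads (stressed positions): 1, 3, 5.
End Rule Rightmost: primary stress on the rightmost head = syllable 5.
Primary stress: syllable 5 → ka:.da.fa:.da.ˈpi.blo.

5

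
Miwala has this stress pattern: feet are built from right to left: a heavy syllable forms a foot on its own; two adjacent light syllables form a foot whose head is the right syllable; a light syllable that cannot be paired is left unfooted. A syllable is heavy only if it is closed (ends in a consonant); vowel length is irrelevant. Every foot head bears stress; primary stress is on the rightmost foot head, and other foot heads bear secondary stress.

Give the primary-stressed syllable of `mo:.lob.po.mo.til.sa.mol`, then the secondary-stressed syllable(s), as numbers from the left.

primary 7, secondary 2, 4, 5

Weights: 1 mo: L, 2 lob H, 3 po L, 4 mo L, 5 til H, 6 sa L, 7 mol H.
Parse right to left (heavy = foot alone; LL = one foot; stranded L unfooted): mo: (ˈlob) (po.ˈmo) (ˈtil) sa (ˈmol).
Foot heads: 2, 4, 5, 7.
Primary stress on the rightmost head = syllable 7.
Secondary stress on 2, 4, 5: mo:.ˌlob.po.ˌmo.ˌtil.sa.ˈmol.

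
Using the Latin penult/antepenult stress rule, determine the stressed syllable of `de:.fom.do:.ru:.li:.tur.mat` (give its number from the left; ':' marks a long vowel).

6

Classical Latin: stress the penult if heavy (long vowel or closed), else the antepenult.
Weights: 5 li: H, 6 tur H, 7 mat H.
The penult (syllable 6, tur) is heavy, so it takes stress.
Stress on syllable 6: de:.fom.do:.ru:.li:.ˈtur.mat.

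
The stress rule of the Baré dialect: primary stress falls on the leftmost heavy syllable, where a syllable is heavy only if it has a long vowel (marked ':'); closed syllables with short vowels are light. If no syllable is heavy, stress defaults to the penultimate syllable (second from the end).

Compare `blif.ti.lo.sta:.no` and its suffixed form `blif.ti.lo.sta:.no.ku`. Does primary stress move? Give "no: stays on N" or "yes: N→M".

Base `blif.ti.lo.sta:.no` (5 syllables):
  Weights: 1 blif L, 2 ti L, 3 lo L, 4 sta: H, 5 no L.
  Heavy syllables in the domain: 4. The leftmost is syllable 4 (sta:).
  → primary stress on syllable 4.
Suffixed `blif.ti.lo.sta:.no.ku` (6 syllables):
  Weights: 1 blif L, 2 ti L, 3 lo L, 4 sta: H, 5 no L, 6 ku L.
  Heavy syllables in the domain: 4. The leftmost is syllable 4 (sta:).
  → primary stress on syllable 4.

no: stays on 4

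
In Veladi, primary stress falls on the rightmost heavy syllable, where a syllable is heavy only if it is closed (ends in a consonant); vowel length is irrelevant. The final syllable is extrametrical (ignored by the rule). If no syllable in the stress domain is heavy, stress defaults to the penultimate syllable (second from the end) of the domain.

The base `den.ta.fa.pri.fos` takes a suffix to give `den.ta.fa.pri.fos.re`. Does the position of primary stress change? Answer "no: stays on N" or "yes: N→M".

yes: 1→5

Base `den.ta.fa.pri.fos` (5 syllables):
  The final syllable (5, fos) is extrametrical; the stress domain is syllables 1–4.
  Weights: 1 den H, 2 ta L, 3 fa L, 4 pri L.
  Heavy syllables in the domain: 1. The rightmost is syllable 1 (den).
  → primary stress on syllable 1.
Suffixed `den.ta.fa.pri.fos.re` (6 syllables):
  The final syllable (6, re) is extrametrical; the stress domain is syllables 1–5.
  Weights: 1 den H, 2 ta L, 3 fa L, 4 pri L, 5 fos H.
  Heavy syllables in the domain: 1, 5. The rightmost is syllable 5 (fos).
  → primary stress on syllable 5.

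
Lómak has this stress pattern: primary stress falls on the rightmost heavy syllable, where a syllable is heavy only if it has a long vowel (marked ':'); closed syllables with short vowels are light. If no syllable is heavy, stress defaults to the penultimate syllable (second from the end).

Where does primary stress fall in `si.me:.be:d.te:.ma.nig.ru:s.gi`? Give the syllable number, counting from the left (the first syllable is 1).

7

Weights: 1 si L, 2 me: H, 3 be:d H, 4 te: H, 5 ma L, 6 nig L, 7 ru:s H, 8 gi L.
Heavy syllables in the domain: 2, 3, 4, 7. The rightmost is syllable 7 (ru:s).
Primary stress: syllable 7 → si.me:.be:d.te:.ma.nig.ˈru:s.gi.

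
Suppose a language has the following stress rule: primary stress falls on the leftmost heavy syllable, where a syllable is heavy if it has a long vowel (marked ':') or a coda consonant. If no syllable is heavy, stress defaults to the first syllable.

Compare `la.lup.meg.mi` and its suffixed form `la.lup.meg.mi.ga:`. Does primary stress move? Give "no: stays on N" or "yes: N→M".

no: stays on 2

Base `la.lup.meg.mi` (4 syllables):
  Weights: 1 la L, 2 lup H, 3 meg H, 4 mi L.
  Heavy syllables in the domain: 2, 3. The leftmost is syllable 2 (lup).
  → primary stress on syllable 2.
Suffixed `la.lup.meg.mi.ga:` (5 syllables):
  Weights: 1 la L, 2 lup H, 3 meg H, 4 mi L, 5 ga: H.
  Heavy syllables in the domain: 2, 3, 5. The leftmost is syllable 2 (lup).
  → primary stress on syllable 2.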